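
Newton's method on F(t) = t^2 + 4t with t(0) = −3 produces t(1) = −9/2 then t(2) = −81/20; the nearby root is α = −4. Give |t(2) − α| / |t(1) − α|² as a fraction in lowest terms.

1/5

t(1) − α = −9/2 − (−4) = −9/2 + 4 = −1/2, so |t(1) − α| = 1/2.
t(2) − α = −81/20 − (−4) = −81/20 + 4 = −1/20, so |t(2) − α| = 1/20.
|t(1) − α|² = 1/4.
Ratio = (1/20) / (1/4) = 1/5.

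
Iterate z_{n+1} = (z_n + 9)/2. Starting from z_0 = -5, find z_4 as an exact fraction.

z_1 = ((-5) + 9)/2 = 2.
z_2 = (2 + 9)/2 = 11/2.
z_3 = ((11/2) + 9)/2 = 29/4.
z_4 = ((29/4) + 9)/2 = 65/8.

65/8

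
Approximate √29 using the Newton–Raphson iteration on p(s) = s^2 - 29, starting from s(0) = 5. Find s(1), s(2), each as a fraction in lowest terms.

s(1) = 27/5, s(2) = 727/135

p'(s) = 2s.
p(5) = -4, p'(5) = 10, so s(1) = 5 - (-4)/10 = 27/5.
p(27/5) = 4/25, p'(27/5) = 54/5, so s(2) = (27/5) - (4/25)/(54/5) = 727/135.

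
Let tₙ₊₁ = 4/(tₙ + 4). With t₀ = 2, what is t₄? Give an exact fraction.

34/41

t₁ = 4/(2 + 4) = 2/3.
t₂ = 4/(2/3 + 4) = 6/7.
t₃ = 4/(6/7 + 4) = 14/17.
t₄ = 4/(14/17 + 4) = 34/41.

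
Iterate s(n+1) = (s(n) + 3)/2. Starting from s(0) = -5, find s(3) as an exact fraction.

2

s(1) = ((-5) + 3)/2 = -1.
s(2) = ((-1) + 3)/2 = 1.
s(3) = (1 + 3)/2 = 2.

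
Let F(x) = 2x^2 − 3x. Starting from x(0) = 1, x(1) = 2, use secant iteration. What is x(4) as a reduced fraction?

128/85

F(1) = −1, F(2) = 2. x(2) = 2 − 2·(2 − 1)/(2 − (−1)) = 4/3.
F(2) = 2, F(4/3) = −4/9. x(3) = (4/3) − (−4/9)·((4/3) − 2)/((−4/9) − 2) = 16/11.
F(4/3) = −4/9, F(16/11) = −16/121. x(4) = (16/11) − (−16/121)·((16/11) − (4/3))/((−16/121) − (−4/9)) = 128/85.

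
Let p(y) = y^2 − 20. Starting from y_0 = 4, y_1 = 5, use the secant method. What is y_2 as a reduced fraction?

40/9

p(4) = −4, p(5) = 5. y_2 = 5 − 5·(5 − 4)/(5 − (−4)) = 40/9.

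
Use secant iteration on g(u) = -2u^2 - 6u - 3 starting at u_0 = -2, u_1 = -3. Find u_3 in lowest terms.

g(-2) = 1, g(-3) = -3. u_2 = (-3) - (-3)·((-3) - (-2))/((-3) - 1) = -9/4.
g(-3) = -3, g(-9/4) = 3/8. u_3 = (-9/4) - (3/8)·((-9/4) - (-3))/((3/8) - (-3)) = -7/3.

-7/3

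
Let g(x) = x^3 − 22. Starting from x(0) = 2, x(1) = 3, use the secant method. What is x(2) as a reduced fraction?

g(2) = −14, g(3) = 5. x(2) = 3 − 5·(3 − 2)/(5 − (−14)) = 52/19.

52/19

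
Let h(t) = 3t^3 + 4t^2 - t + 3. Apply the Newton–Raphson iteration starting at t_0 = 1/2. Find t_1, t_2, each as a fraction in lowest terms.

h'(t) = 9t^2 + 8t - 1.
h(1/2) = 31/8, h'(1/2) = 21/4, so t_1 = (1/2) - (31/8)/(21/4) = -5/21.
h(-5/21) = 10571/3087, h'(-5/21) = -352/147, so t_2 = (-5/21) - (10571/3087)/(-352/147) = 267/224.

t_1 = -5/21, t_2 = 267/224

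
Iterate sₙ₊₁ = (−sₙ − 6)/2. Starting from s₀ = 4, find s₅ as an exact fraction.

s₁ = (−4 − 6)/2 = −5.
s₂ = (−(−5) − 6)/2 = −1/2.
s₃ = (−(−1/2) − 6)/2 = −11/4.
s₄ = (−(−11/4) − 6)/2 = −13/8.
s₅ = (−(−13/8) − 6)/2 = −35/16.

−35/16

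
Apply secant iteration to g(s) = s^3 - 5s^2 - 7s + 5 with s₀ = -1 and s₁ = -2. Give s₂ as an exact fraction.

g(-1) = 6, g(-2) = -9. s₂ = (-2) - (-9)·((-2) - (-1))/((-9) - 6) = -7/5.

-7/5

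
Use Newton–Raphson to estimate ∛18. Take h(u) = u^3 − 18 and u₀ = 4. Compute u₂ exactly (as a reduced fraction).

h'(u) = 3u^2.
h(4) = 46, h'(4) = 48, so u₁ = 4 − 46/48 = 73/24.
h(73/24) = 140185/13824, h'(73/24) = 5329/192, so u₂ = (73/24) − (140185/13824)/(5329/192) = 513433/191844.

513433/191844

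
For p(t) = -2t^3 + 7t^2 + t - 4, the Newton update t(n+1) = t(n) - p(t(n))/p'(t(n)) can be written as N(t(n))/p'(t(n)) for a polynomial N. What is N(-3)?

175

p'(t) = -6t^2 + 14t + 1.
N(t) = t·p'(t) - p(t) = t·(-6t^2 + 14t + 1) - (-2t^3 + 7t^2 + t - 4) = -4t^3 + 7t^2 + 4.
N(-3) = 175.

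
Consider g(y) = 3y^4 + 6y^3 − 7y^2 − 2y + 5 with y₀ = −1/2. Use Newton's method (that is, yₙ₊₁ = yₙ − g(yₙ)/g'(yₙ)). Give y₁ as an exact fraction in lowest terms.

−123/128

g'(y) = 12y^3 + 18y^2 − 14y − 2.
g(−1/2) = 59/16, g'(−1/2) = 8, so y₁ = (−1/2) − (59/16)/8 = −123/128.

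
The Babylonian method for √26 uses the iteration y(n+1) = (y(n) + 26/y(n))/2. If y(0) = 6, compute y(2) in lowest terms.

y(1) = (6 + 26/6)/2 = 31/6.
y(2) = (31/6 + 26/(31/6))/2 = 1897/372.

1897/372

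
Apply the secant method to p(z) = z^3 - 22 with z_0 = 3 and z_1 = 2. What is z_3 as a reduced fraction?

8651/3062

p(3) = 5, p(2) = -14. z_2 = 2 - (-14)·(2 - 3)/((-14) - 5) = 52/19.
p(2) = -14, p(52/19) = -10290/6859. z_3 = (52/19) - (-10290/6859)·((52/19) - 2)/((-10290/6859) - (-14)) = 8651/3062.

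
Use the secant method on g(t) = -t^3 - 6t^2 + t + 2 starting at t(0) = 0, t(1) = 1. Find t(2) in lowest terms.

1/3

g(0) = 2, g(1) = -4. t(2) = 1 - (-4)·(1 - 0)/((-4) - 2) = 1/3.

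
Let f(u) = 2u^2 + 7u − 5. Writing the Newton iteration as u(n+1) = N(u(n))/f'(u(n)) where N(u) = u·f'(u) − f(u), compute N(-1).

f'(u) = 4u + 7.
N(u) = u·f'(u) − f(u) = u·(4u + 7) − (2u^2 + 7u − 5) = 2u^2 + 5.
N(-1) = 7.

7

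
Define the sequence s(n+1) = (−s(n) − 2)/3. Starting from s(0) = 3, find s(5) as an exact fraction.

s(1) = (−3 − 2)/3 = −5/3.
s(2) = (−(−5/3) − 2)/3 = −1/9.
s(3) = (−(−1/9) − 2)/3 = −17/27.
s(4) = (−(−17/27) − 2)/3 = −37/81.
s(5) = (−(−37/81) − 2)/3 = −125/243.

−125/243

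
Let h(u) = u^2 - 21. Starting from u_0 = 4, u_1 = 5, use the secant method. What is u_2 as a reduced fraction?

h(4) = -5, h(5) = 4. u_2 = 5 - 4·(5 - 4)/(4 - (-5)) = 41/9.

41/9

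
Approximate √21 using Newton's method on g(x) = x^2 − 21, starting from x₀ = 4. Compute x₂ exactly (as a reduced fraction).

2713/592

g'(x) = 2x.
g(4) = −5, g'(4) = 8, so x₁ = 4 − (−5)/8 = 37/8.
g(37/8) = 25/64, g'(37/8) = 37/4, so x₂ = (37/8) − (25/64)/(37/4) = 2713/592.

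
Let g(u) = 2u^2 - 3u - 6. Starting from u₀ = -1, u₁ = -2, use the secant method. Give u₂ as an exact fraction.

g(-1) = -1, g(-2) = 8. u₂ = (-2) - 8·((-2) - (-1))/(8 - (-1)) = -10/9.

-10/9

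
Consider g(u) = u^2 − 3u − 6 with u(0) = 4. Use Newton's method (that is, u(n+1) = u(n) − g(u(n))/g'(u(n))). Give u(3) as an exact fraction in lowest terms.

528106/120785

g'(u) = 2u − 3.
g(4) = −2, g'(4) = 5, so u(1) = 4 − (−2)/5 = 22/5.
g(22/5) = 4/25, g'(22/5) = 29/5, so u(2) = (22/5) − (4/25)/(29/5) = 634/145.
g(634/145) = 16/21025, g'(634/145) = 833/145, so u(3) = (634/145) − (16/21025)/(833/145) = 528106/120785.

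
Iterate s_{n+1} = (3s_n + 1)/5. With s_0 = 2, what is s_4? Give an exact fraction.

s_1 = (3·2 + 1)/5 = 7/5.
s_2 = (3·(7/5) + 1)/5 = 26/25.
s_3 = (3·(26/25) + 1)/5 = 103/125.
s_4 = (3·(103/125) + 1)/5 = 434/625.

434/625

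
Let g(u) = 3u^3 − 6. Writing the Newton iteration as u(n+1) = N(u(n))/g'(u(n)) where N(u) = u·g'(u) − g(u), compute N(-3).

g'(u) = 9u^2.
N(u) = u·g'(u) − g(u) = u·(9u^2) − (3u^3 − 6) = 6u^3 + 6.
N(-3) = −156.

−156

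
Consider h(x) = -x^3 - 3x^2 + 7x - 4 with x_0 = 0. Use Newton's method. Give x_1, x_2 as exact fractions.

x_1 = 4/7, x_2 = 908/889

h'(x) = -3x^2 - 6x + 7.
h(0) = -4, h'(0) = 7, so x_1 = 0 - (-4)/7 = 4/7.
h(4/7) = -400/343, h'(4/7) = 127/49, so x_2 = (4/7) - (-400/343)/(127/49) = 908/889.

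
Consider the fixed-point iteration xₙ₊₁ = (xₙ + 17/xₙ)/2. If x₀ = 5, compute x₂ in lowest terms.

433/105

x₁ = (5 + 17/5)/2 = 21/5.
x₂ = (21/5 + 17/(21/5))/2 = 433/105.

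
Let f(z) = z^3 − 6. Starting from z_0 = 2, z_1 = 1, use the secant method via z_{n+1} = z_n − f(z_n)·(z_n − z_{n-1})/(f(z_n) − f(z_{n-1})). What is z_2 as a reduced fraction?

f(2) = 2, f(1) = −5. z_2 = 1 − (−5)·(1 − 2)/((−5) − 2) = 12/7.

12/7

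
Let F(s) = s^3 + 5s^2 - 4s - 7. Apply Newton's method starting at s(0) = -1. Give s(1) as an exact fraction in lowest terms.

-10/11

F'(s) = 3s^2 + 10s - 4.
F(-1) = 1, F'(-1) = -11, so s(1) = (-1) - 1/(-11) = -10/11.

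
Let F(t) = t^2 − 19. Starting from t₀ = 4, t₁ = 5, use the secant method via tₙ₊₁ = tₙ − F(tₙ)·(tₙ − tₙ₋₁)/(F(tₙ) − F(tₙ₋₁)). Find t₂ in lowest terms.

F(4) = −3, F(5) = 6. t₂ = 5 − 6·(5 − 4)/(6 − (−3)) = 13/3.

13/3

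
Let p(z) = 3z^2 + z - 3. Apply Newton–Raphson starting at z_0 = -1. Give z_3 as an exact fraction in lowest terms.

-172542/146165

p'(z) = 6z + 1.
p(-1) = -1, p'(-1) = -5, so z_1 = (-1) - (-1)/(-5) = -6/5.
p(-6/5) = 3/25, p'(-6/5) = -31/5, so z_2 = (-6/5) - (3/25)/(-31/5) = -183/155.
p(-183/155) = 27/24025, p'(-183/155) = -943/155, so z_3 = (-183/155) - (27/24025)/(-943/155) = -172542/146165.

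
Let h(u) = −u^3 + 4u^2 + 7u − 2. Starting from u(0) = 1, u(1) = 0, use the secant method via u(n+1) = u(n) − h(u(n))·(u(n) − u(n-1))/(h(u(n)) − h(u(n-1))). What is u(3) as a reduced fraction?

25/97

h(1) = 8, h(0) = −2. u(2) = 0 − (−2)·(0 − 1)/((−2) − 8) = 1/5.
h(0) = −2, h(1/5) = −56/125. u(3) = (1/5) − (−56/125)·((1/5) − 0)/((−56/125) − (−2)) = 25/97.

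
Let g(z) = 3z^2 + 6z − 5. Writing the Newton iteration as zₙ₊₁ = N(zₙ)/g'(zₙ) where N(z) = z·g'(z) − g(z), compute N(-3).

32

g'(z) = 6z + 6.
N(z) = z·g'(z) − g(z) = z·(6z + 6) − (3z^2 + 6z − 5) = 3z^2 + 5.
N(-3) = 32.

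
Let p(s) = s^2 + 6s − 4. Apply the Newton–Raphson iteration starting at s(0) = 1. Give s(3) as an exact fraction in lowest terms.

940145/1552544

p'(s) = 2s + 6.
p(1) = 3, p'(1) = 8, so s(1) = 1 − 3/8 = 5/8.
p(5/8) = 9/64, p'(5/8) = 29/4, so s(2) = (5/8) − (9/64)/(29/4) = 281/464.
p(281/464) = 81/215296, p'(281/464) = 1673/232, so s(3) = (281/464) − (81/215296)/(1673/232) = 940145/1552544.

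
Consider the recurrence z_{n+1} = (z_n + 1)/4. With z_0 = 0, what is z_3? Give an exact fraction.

21/64

z_1 = (0 + 1)/4 = 1/4.
z_2 = ((1/4) + 1)/4 = 5/16.
z_3 = ((5/16) + 1)/4 = 21/64.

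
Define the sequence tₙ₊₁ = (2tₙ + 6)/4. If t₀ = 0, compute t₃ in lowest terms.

21/8

t₁ = (2·0 + 6)/4 = 3/2.
t₂ = (2·(3/2) + 6)/4 = 9/4.
t₃ = (2·(9/4) + 6)/4 = 21/8.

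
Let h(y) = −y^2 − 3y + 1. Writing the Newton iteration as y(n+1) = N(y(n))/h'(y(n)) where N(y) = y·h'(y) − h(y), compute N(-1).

h'(y) = −2y − 3.
N(y) = y·h'(y) − h(y) = y·(−2y − 3) − (−y^2 − 3y + 1) = −y^2 − 1.
N(-1) = −2.

−2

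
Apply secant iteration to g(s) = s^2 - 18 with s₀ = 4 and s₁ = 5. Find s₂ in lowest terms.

38/9

g(4) = -2, g(5) = 7. s₂ = 5 - 7·(5 - 4)/(7 - (-2)) = 38/9.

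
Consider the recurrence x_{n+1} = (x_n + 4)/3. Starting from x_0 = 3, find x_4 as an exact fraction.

163/81

x_1 = (3 + 4)/3 = 7/3.
x_2 = ((7/3) + 4)/3 = 19/9.
x_3 = ((19/9) + 4)/3 = 55/27.
x_4 = ((55/27) + 4)/3 = 163/81.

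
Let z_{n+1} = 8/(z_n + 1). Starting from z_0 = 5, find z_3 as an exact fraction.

56/31

z_1 = 8/(5 + 1) = 4/3.
z_2 = 8/(4/3 + 1) = 24/7.
z_3 = 8/(24/7 + 1) = 56/31.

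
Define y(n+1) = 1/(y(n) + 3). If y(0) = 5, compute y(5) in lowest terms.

274/905

y(1) = 1/(5 + 3) = 1/8.
y(2) = 1/(1/8 + 3) = 8/25.
y(3) = 1/(8/25 + 3) = 25/83.
y(4) = 1/(25/83 + 3) = 83/274.
y(5) = 1/(83/274 + 3) = 274/905.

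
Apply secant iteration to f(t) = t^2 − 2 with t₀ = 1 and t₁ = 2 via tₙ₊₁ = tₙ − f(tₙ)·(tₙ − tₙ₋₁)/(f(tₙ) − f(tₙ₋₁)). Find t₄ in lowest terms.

58/41

f(1) = −1, f(2) = 2. t₂ = 2 − 2·(2 − 1)/(2 − (−1)) = 4/3.
f(2) = 2, f(4/3) = −2/9. t₃ = (4/3) − (−2/9)·((4/3) − 2)/((−2/9) − 2) = 7/5.
f(4/3) = −2/9, f(7/5) = −1/25. t₄ = (7/5) − (−1/25)·((7/5) − (4/3))/((−1/25) − (−2/9)) = 58/41.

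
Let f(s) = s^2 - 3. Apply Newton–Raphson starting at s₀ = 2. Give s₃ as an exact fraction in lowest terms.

f'(s) = 2s.
f(2) = 1, f'(2) = 4, so s₁ = 2 - 1/4 = 7/4.
f(7/4) = 1/16, f'(7/4) = 7/2, so s₂ = (7/4) - (1/16)/(7/2) = 97/56.
f(97/56) = 1/3136, f'(97/56) = 97/28, so s₃ = (97/56) - (1/3136)/(97/28) = 18817/10864.

18817/10864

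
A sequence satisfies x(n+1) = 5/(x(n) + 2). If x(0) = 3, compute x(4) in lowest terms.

55/37

x(1) = 5/(3 + 2) = 1.
x(2) = 5/(1 + 2) = 5/3.
x(3) = 5/(5/3 + 2) = 15/11.
x(4) = 5/(15/11 + 2) = 55/37.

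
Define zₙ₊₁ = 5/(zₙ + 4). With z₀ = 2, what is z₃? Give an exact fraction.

z₁ = 5/(2 + 4) = 5/6.
z₂ = 5/(5/6 + 4) = 30/29.
z₃ = 5/(30/29 + 4) = 145/146.

145/146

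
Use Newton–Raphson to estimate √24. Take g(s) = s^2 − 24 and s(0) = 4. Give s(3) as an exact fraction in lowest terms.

g'(s) = 2s.
g(4) = −8, g'(4) = 8, so s(1) = 4 − (−8)/8 = 5.
g(5) = 1, g'(5) = 10, so s(2) = 5 − 1/10 = 49/10.
g(49/10) = 1/100, g'(49/10) = 49/5, so s(3) = (49/10) − (1/100)/(49/5) = 4801/980.

4801/980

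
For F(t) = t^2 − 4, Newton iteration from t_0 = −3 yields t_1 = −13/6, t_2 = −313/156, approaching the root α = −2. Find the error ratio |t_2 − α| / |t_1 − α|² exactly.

3/13

t_1 − α = −13/6 − (−2) = −13/6 + 2 = −1/6, so |t_1 − α| = 1/6.
t_2 − α = −313/156 − (−2) = −313/156 + 2 = −1/156, so |t_2 − α| = 1/156.
|t_1 − α|² = 1/36.
Ratio = (1/156) / (1/36) = 3/13.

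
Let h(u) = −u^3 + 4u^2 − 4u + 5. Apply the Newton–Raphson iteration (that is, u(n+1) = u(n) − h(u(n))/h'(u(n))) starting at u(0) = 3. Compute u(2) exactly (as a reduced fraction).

h'(u) = −3u^2 + 8u − 4.
h(3) = 2, h'(3) = −7, so u(1) = 3 − 2/(−7) = 23/7.
h(23/7) = −148/343, h'(23/7) = −495/49, so u(2) = (23/7) − (−148/343)/(−495/49) = 11237/3465.

11237/3465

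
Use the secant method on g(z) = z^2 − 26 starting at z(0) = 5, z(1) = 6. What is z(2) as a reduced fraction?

56/11

g(5) = −1, g(6) = 10. z(2) = 6 − 10·(6 − 5)/(10 − (−1)) = 56/11.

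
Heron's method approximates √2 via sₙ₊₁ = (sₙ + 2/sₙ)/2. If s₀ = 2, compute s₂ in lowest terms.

17/12

s₁ = (2 + 2/2)/2 = 3/2.
s₂ = (3/2 + 2/(3/2))/2 = 17/12.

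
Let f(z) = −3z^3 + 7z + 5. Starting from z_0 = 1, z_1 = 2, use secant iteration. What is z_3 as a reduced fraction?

8018/4499

f(1) = 9, f(2) = −5. z_2 = 2 − (−5)·(2 − 1)/((−5) − 9) = 23/14.
f(2) = −5, f(23/14) = 8775/2744. z_3 = (23/14) − (8775/2744)·((23/14) − 2)/((8775/2744) − (−5)) = 8018/4499.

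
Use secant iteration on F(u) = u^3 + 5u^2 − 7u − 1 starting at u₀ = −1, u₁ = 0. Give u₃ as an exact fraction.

−121/901

F(−1) = 10, F(0) = −1. u₂ = 0 − (−1)·(0 − (−1))/((−1) − 10) = −1/11.
F(0) = −1, F(−1/11) = −430/1331. u₃ = (−1/11) − (−430/1331)·((−1/11) − 0)/((−430/1331) − (−1)) = −121/901.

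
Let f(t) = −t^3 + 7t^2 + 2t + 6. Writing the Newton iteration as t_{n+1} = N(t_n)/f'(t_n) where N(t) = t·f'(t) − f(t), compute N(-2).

f'(t) = −3t^2 + 14t + 2.
N(t) = t·f'(t) − f(t) = t·(−3t^2 + 14t + 2) − (−t^3 + 7t^2 + 2t + 6) = −2t^3 + 7t^2 − 6.
N(-2) = 38.

38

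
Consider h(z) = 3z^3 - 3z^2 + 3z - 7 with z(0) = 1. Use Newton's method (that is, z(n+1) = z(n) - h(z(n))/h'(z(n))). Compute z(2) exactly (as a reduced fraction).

h'(z) = 9z^2 - 6z + 3.
h(1) = -4, h'(1) = 6, so z(1) = 1 - (-4)/6 = 5/3.
h(5/3) = 32/9, h'(5/3) = 18, so z(2) = (5/3) - (32/9)/18 = 119/81.

119/81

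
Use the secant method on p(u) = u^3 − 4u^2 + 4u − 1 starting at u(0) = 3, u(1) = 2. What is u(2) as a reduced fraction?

p(3) = 2, p(2) = −1. u(2) = 2 − (−1)·(2 − 3)/((−1) − 2) = 7/3.

7/3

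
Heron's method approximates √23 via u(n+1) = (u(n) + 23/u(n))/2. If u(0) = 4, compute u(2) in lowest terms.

u(1) = (4 + 23/4)/2 = 39/8.
u(2) = (39/8 + 23/(39/8))/2 = 2993/624.

2993/624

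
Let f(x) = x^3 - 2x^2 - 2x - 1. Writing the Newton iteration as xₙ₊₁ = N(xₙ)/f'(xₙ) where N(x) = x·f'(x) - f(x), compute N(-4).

f'(x) = 3x^2 - 4x - 2.
N(x) = x·f'(x) - f(x) = x·(3x^2 - 4x - 2) - (x^3 - 2x^2 - 2x - 1) = 2x^3 - 2x^2 + 1.
N(-4) = -159.

-159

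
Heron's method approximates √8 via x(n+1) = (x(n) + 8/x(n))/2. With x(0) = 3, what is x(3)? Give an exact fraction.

x(1) = (3 + 8/3)/2 = 17/6.
x(2) = (17/6 + 8/(17/6))/2 = 577/204.
x(3) = (577/204 + 8/(577/204))/2 = 665857/235416.

665857/235416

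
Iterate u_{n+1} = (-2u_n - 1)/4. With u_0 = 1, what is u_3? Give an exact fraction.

u_1 = (-2·1 - 1)/4 = -3/4.
u_2 = (-2·(-3/4) - 1)/4 = 1/8.
u_3 = (-2·(1/8) - 1)/4 = -5/16.

-5/16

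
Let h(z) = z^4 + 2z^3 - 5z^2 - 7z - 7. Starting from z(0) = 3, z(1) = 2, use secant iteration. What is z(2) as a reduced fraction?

h(3) = 62, h(2) = -9. z(2) = 2 - (-9)·(2 - 3)/((-9) - 62) = 151/71.

151/71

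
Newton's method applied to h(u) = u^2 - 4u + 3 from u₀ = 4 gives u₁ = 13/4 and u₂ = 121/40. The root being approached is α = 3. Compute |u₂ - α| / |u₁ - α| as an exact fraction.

1/10

u₁ - α = 13/4 - 3 = 1/4, so |u₁ - α| = 1/4.
u₂ - α = 121/40 - 3 = 1/40, so |u₂ - α| = 1/40.
Ratio = (1/40) / (1/4) = 1/10.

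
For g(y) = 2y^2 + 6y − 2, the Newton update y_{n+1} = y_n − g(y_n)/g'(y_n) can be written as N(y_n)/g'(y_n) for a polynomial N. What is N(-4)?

34

g'(y) = 4y + 6.
N(y) = y·g'(y) − g(y) = y·(4y + 6) − (2y^2 + 6y − 2) = 2y^2 + 2.
N(-4) = 34.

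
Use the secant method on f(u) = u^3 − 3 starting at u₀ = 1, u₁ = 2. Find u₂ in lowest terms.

9/7

f(1) = −2, f(2) = 5. u₂ = 2 − 5·(2 − 1)/(5 − (−2)) = 9/7.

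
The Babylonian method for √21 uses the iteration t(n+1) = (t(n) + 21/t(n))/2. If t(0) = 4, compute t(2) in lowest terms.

t(1) = (4 + 21/4)/2 = 37/8.
t(2) = (37/8 + 21/(37/8))/2 = 2713/592.

2713/592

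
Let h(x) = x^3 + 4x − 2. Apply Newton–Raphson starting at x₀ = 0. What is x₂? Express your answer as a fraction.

h'(x) = 3x^2 + 4.
h(0) = −2, h'(0) = 4, so x₁ = 0 − (−2)/4 = 1/2.
h(1/2) = 1/8, h'(1/2) = 19/4, so x₂ = (1/2) − (1/8)/(19/4) = 9/19.

9/19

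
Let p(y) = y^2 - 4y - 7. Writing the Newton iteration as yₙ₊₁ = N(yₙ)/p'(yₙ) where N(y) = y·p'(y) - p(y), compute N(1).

8

p'(y) = 2y - 4.
N(y) = y·p'(y) - p(y) = y·(2y - 4) - (y^2 - 4y - 7) = y^2 + 7.
N(1) = 8.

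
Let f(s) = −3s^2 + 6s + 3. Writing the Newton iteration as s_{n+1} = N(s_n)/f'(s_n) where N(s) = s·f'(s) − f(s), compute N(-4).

f'(s) = −6s + 6.
N(s) = s·f'(s) − f(s) = s·(−6s + 6) − (−3s^2 + 6s + 3) = −3s^2 − 3.
N(-4) = −51.

−51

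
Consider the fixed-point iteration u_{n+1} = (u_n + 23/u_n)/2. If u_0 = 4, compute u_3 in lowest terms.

17913697/3735264

u_1 = (4 + 23/4)/2 = 39/8.
u_2 = (39/8 + 23/(39/8))/2 = 2993/624.
u_3 = (2993/624 + 23/(2993/624))/2 = 17913697/3735264.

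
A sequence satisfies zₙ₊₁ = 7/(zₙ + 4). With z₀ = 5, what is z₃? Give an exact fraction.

z₁ = 7/(5 + 4) = 7/9.
z₂ = 7/(7/9 + 4) = 63/43.
z₃ = 7/(63/43 + 4) = 301/235.

301/235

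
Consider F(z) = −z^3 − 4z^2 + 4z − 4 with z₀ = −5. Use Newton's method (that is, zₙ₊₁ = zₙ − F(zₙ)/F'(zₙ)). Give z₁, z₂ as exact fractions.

F'(z) = −3z^2 − 8z + 4.
F(−5) = 1, F'(−5) = −31, so z₁ = (−5) − 1/(−31) = −154/31.
F(−154/31) = 340/29791, F'(−154/31) = −29112/961, so z₂ = (−154/31) − (340/29791)/(−29112/961) = −1120727/225618.

z₁ = −154/31, z₂ = −1120727/225618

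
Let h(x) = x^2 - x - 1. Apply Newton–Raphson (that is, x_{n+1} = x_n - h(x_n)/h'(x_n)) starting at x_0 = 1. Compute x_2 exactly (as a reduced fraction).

5/3

h'(x) = 2x - 1.
h(1) = -1, h'(1) = 1, so x_1 = 1 - (-1)/1 = 2.
h(2) = 1, h'(2) = 3, so x_2 = 2 - 1/3 = 5/3.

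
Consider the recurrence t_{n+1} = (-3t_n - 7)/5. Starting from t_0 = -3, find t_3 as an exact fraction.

-52/125

t_1 = (-3·(-3) - 7)/5 = 2/5.
t_2 = (-3·(2/5) - 7)/5 = -41/25.
t_3 = (-3·(-41/25) - 7)/5 = -52/125.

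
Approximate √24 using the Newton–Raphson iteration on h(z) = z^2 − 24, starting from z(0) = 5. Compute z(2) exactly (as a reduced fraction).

h'(z) = 2z.
h(5) = 1, h'(5) = 10, so z(1) = 5 − 1/10 = 49/10.
h(49/10) = 1/100, h'(49/10) = 49/5, so z(2) = (49/10) − (1/100)/(49/5) = 4801/980.

4801/980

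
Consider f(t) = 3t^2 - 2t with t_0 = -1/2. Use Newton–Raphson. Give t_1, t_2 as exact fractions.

t_1 = -3/20, t_2 = -27/1160

f'(t) = 6t - 2.
f(-1/2) = 7/4, f'(-1/2) = -5, so t_1 = (-1/2) - (7/4)/(-5) = -3/20.
f(-3/20) = 147/400, f'(-3/20) = -29/10, so t_2 = (-3/20) - (147/400)/(-29/10) = -27/1160.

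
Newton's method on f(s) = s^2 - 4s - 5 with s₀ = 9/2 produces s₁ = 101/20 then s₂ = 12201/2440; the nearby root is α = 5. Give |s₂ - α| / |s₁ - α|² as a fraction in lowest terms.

10/61

s₁ - α = 101/20 - 5 = 1/20, so |s₁ - α| = 1/20.
s₂ - α = 12201/2440 - 5 = 1/2440, so |s₂ - α| = 1/2440.
|s₁ - α|² = 1/400.
Ratio = (1/2440) / (1/400) = 10/61.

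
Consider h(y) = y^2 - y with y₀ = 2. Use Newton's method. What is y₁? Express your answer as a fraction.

4/3

h'(y) = 2y - 1.
h(2) = 2, h'(2) = 3, so y₁ = 2 - 2/3 = 4/3.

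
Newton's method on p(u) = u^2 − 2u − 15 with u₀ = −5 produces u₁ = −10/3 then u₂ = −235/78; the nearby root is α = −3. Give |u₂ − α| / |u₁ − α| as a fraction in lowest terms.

u₁ − α = −10/3 − (−3) = −10/3 + 3 = −1/3, so |u₁ − α| = 1/3.
u₂ − α = −235/78 − (−3) = −235/78 + 3 = −1/78, so |u₂ − α| = 1/78.
Ratio = (1/78) / (1/3) = 1/26.

1/26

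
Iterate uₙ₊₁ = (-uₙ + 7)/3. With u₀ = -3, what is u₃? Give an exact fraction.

u₁ = (-(-3) + 7)/3 = 10/3.
u₂ = (-(10/3) + 7)/3 = 11/9.
u₃ = (-(11/9) + 7)/3 = 52/27.

52/27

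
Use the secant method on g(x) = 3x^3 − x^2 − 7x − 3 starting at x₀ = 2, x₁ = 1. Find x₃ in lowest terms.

233/112

g(2) = 3, g(1) = −8. x₂ = 1 − (−8)·(1 − 2)/((−8) − 3) = 19/11.
g(1) = −8, g(19/11) = −3480/1331. x₃ = (19/11) − (−3480/1331)·((19/11) − 1)/((−3480/1331) − (−8)) = 233/112.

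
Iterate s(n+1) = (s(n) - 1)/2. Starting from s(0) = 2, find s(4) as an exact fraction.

s(1) = (2 - 1)/2 = 1/2.
s(2) = ((1/2) - 1)/2 = -1/4.
s(3) = ((-1/4) - 1)/2 = -5/8.
s(4) = ((-5/8) - 1)/2 = -13/16.

-13/16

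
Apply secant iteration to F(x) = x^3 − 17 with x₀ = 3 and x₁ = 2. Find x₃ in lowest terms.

4709/1813

F(3) = 10, F(2) = −9. x₂ = 2 − (−9)·(2 − 3)/((−9) − 10) = 47/19.
F(2) = −9, F(47/19) = −12780/6859. x₃ = (47/19) − (−12780/6859)·((47/19) − 2)/((−12780/6859) − (−9)) = 4709/1813.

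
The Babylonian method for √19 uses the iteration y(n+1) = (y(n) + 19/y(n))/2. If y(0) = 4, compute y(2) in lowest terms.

2441/560

y(1) = (4 + 19/4)/2 = 35/8.
y(2) = (35/8 + 19/(35/8))/2 = 2441/560.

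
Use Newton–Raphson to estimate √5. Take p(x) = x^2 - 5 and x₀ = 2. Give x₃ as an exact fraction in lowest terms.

p'(x) = 2x.
p(2) = -1, p'(2) = 4, so x₁ = 2 - (-1)/4 = 9/4.
p(9/4) = 1/16, p'(9/4) = 9/2, so x₂ = (9/4) - (1/16)/(9/2) = 161/72.
p(161/72) = 1/5184, p'(161/72) = 161/36, so x₃ = (161/72) - (1/5184)/(161/36) = 51841/23184.

51841/23184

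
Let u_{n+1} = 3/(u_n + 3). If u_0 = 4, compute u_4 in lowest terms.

31/39

u_1 = 3/(4 + 3) = 3/7.
u_2 = 3/(3/7 + 3) = 7/8.
u_3 = 3/(7/8 + 3) = 24/31.
u_4 = 3/(24/31 + 3) = 31/39.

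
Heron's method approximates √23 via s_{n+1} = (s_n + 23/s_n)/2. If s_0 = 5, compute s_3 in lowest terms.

2649601/552480

s_1 = (5 + 23/5)/2 = 24/5.
s_2 = (24/5 + 23/(24/5))/2 = 1151/240.
s_3 = (1151/240 + 23/(1151/240))/2 = 2649601/552480.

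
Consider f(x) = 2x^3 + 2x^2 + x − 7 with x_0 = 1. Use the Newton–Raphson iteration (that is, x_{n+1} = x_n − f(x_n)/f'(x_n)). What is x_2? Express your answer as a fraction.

21823/18777

f'(x) = 6x^2 + 4x + 1.
f(1) = −2, f'(1) = 11, so x_1 = 1 − (−2)/11 = 13/11.
f(13/11) = 368/1331, f'(13/11) = 1707/121, so x_2 = (13/11) − (368/1331)/(1707/121) = 21823/18777.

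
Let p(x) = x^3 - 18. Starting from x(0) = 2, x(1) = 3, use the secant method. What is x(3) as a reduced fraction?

2402/921

p(2) = -10, p(3) = 9. x(2) = 3 - 9·(3 - 2)/(9 - (-10)) = 48/19.
p(3) = 9, p(48/19) = -12870/6859. x(3) = (48/19) - (-12870/6859)·((48/19) - 3)/((-12870/6859) - 9) = 2402/921.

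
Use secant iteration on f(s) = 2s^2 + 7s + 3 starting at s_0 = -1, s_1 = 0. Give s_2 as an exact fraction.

f(-1) = -2, f(0) = 3. s_2 = 0 - 3·(0 - (-1))/(3 - (-2)) = -3/5.

-3/5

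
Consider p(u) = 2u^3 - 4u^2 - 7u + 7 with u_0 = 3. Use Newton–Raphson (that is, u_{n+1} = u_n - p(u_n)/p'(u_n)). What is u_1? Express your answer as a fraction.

65/23

p'(u) = 6u^2 - 8u - 7.
p(3) = 4, p'(3) = 23, so u_1 = 3 - 4/23 = 65/23.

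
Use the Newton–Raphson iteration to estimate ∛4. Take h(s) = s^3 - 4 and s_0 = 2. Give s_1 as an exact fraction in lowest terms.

h'(s) = 3s^2.
h(2) = 4, h'(2) = 12, so s_1 = 2 - 4/12 = 5/3.

5/3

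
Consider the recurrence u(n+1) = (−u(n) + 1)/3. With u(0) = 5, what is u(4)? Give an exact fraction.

25/81

u(1) = (−5 + 1)/3 = −4/3.
u(2) = (−(−4/3) + 1)/3 = 7/9.
u(3) = (−(7/9) + 1)/3 = 2/27.
u(4) = (−(2/27) + 1)/3 = 25/81.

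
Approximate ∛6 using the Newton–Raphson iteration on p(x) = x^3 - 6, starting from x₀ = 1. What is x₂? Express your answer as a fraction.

p'(x) = 3x^2.
p(1) = -5, p'(1) = 3, so x₁ = 1 - (-5)/3 = 8/3.
p(8/3) = 350/27, p'(8/3) = 64/3, so x₂ = (8/3) - (350/27)/(64/3) = 593/288.

593/288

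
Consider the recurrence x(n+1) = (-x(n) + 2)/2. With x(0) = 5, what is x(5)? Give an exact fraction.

x(1) = (-5 + 2)/2 = -3/2.
x(2) = (-(-3/2) + 2)/2 = 7/4.
x(3) = (-(7/4) + 2)/2 = 1/8.
x(4) = (-(1/8) + 2)/2 = 15/16.
x(5) = (-(15/16) + 2)/2 = 17/32.

17/32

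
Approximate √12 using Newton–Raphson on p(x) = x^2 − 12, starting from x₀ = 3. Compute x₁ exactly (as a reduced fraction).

7/2

p'(x) = 2x.
p(3) = −3, p'(3) = 6, so x₁ = 3 − (−3)/6 = 7/2.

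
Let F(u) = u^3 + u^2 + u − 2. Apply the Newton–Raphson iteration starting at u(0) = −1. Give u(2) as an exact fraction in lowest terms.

F'(u) = 3u^2 + 2u + 1.
F(−1) = −3, F'(−1) = 2, so u(1) = (−1) − (−3)/2 = 1/2.
F(1/2) = −9/8, F'(1/2) = 11/4, so u(2) = (1/2) − (−9/8)/(11/4) = 10/11.

10/11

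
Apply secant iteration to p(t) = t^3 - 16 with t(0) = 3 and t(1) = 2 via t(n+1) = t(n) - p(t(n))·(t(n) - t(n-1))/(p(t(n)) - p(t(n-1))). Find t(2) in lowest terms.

46/19

p(3) = 11, p(2) = -8. t(2) = 2 - (-8)·(2 - 3)/((-8) - 11) = 46/19.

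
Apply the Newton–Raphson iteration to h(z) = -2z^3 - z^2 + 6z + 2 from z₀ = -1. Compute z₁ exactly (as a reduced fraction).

1/2

h'(z) = -6z^2 - 2z + 6.
h(-1) = -3, h'(-1) = 2, so z₁ = (-1) - (-3)/2 = 1/2.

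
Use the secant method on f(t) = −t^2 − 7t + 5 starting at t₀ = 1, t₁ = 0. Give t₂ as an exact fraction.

f(1) = −3, f(0) = 5. t₂ = 0 − 5·(0 − 1)/(5 − (−3)) = 5/8.

5/8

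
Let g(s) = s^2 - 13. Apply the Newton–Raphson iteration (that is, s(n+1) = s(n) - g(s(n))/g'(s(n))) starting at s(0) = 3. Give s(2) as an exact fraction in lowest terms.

119/33

g'(s) = 2s.
g(3) = -4, g'(3) = 6, so s(1) = 3 - (-4)/6 = 11/3.
g(11/3) = 4/9, g'(11/3) = 22/3, so s(2) = (11/3) - (4/9)/(22/3) = 119/33.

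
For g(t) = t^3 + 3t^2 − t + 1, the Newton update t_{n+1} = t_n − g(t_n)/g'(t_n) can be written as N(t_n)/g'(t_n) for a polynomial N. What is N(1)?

g'(t) = 3t^2 + 6t − 1.
N(t) = t·g'(t) − g(t) = t·(3t^2 + 6t − 1) − (t^3 + 3t^2 − t + 1) = 2t^3 + 3t^2 − 1.
N(1) = 4.

4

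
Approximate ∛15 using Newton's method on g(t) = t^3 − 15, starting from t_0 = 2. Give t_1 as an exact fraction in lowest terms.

g'(t) = 3t^2.
g(2) = −7, g'(2) = 12, so t_1 = 2 − (−7)/12 = 31/12.

31/12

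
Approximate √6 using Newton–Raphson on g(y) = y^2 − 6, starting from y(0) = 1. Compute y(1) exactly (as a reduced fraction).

7/2

g'(y) = 2y.
g(1) = −5, g'(1) = 2, so y(1) = 1 − (−5)/2 = 7/2.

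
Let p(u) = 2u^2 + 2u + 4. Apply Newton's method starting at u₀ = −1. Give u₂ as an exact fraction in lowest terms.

−1/3

p'(u) = 4u + 2.
p(−1) = 4, p'(−1) = −2, so u₁ = (−1) − 4/(−2) = 1.
p(1) = 8, p'(1) = 6, so u₂ = 1 − 8/6 = −1/3.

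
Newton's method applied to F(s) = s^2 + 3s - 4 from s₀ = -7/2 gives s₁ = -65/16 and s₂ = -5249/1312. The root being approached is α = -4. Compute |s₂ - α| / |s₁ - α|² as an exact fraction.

s₁ - α = -65/16 - (-4) = -65/16 + 4 = -1/16, so |s₁ - α| = 1/16.
s₂ - α = -5249/1312 - (-4) = -5249/1312 + 4 = -1/1312, so |s₂ - α| = 1/1312.
|s₁ - α|² = 1/256.
Ratio = (1/1312) / (1/256) = 8/41.

8/41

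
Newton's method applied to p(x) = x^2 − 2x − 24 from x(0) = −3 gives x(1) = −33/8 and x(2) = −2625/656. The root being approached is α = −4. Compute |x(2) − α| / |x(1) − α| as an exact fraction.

1/82

x(1) − α = −33/8 − (−4) = −33/8 + 4 = −1/8, so |x(1) − α| = 1/8.
x(2) − α = −2625/656 − (−4) = −2625/656 + 4 = −1/656, so |x(2) − α| = 1/656.
Ratio = (1/656) / (1/8) = 1/82.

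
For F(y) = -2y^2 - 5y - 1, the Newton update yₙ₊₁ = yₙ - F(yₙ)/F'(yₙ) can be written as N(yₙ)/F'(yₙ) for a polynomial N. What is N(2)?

F'(y) = -4y - 5.
N(y) = y·F'(y) - F(y) = y·(-4y - 5) - (-2y^2 - 5y - 1) = -2y^2 + 1.
N(2) = -7.

-7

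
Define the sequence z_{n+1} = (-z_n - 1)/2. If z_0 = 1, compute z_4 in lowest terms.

-1/4

z_1 = (-1 - 1)/2 = -1.
z_2 = (-(-1) - 1)/2 = 0.
z_3 = (-0 - 1)/2 = -1/2.
z_4 = (-(-1/2) - 1)/2 = -1/4.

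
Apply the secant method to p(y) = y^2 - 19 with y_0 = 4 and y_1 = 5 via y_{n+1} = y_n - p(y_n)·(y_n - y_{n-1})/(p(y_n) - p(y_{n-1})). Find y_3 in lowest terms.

61/14

p(4) = -3, p(5) = 6. y_2 = 5 - 6·(5 - 4)/(6 - (-3)) = 13/3.
p(5) = 6, p(13/3) = -2/9. y_3 = (13/3) - (-2/9)·((13/3) - 5)/((-2/9) - 6) = 61/14.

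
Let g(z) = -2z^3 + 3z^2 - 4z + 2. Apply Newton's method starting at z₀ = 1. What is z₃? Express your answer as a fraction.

11527/16606

g'(z) = -6z^2 + 6z - 4.
g(1) = -1, g'(1) = -4, so z₁ = 1 - (-1)/(-4) = 3/4.
g(3/4) = -5/32, g'(3/4) = -23/8, so z₂ = (3/4) - (-5/32)/(-23/8) = 16/23.
g(16/23) = -50/12167, g'(16/23) = -1444/529, so z₃ = (16/23) - (-50/12167)/(-1444/529) = 11527/16606.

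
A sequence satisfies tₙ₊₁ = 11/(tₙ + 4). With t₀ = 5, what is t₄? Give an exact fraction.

t₁ = 11/(5 + 4) = 11/9.
t₂ = 11/(11/9 + 4) = 99/47.
t₃ = 11/(99/47 + 4) = 517/287.
t₄ = 11/(517/287 + 4) = 3157/1665.

3157/1665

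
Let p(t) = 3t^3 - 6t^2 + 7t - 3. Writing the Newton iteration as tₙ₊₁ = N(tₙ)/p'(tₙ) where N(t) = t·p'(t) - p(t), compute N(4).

291

p'(t) = 9t^2 - 12t + 7.
N(t) = t·p'(t) - p(t) = t·(9t^2 - 12t + 7) - (3t^3 - 6t^2 + 7t - 3) = 6t^3 - 6t^2 + 3.
N(4) = 291.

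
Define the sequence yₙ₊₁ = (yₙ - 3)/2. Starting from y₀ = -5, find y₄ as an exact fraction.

-25/8

y₁ = ((-5) - 3)/2 = -4.
y₂ = ((-4) - 3)/2 = -7/2.
y₃ = ((-7/2) - 3)/2 = -13/4.
y₄ = ((-13/4) - 3)/2 = -25/8.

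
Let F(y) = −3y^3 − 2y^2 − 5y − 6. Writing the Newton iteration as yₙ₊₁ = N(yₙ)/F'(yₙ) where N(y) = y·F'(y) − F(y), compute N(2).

−50

F'(y) = −9y^2 − 4y − 5.
N(y) = y·F'(y) − F(y) = y·(−9y^2 − 4y − 5) − (−3y^3 − 2y^2 − 5y − 6) = −6y^3 − 2y^2 + 6.
N(2) = −50.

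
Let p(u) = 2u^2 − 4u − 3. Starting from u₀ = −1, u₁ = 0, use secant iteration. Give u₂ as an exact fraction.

−1/2

p(−1) = 3, p(0) = −3. u₂ = 0 − (−3)·(0 − (−1))/((−3) − 3) = −1/2.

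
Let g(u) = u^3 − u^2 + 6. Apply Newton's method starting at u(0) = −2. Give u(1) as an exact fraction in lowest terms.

−13/8

g'(u) = 3u^2 − 2u.
g(−2) = −6, g'(−2) = 16, so u(1) = (−2) − (−6)/16 = −13/8.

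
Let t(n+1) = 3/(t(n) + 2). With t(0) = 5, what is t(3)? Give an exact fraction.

51/55

t(1) = 3/(5 + 2) = 3/7.
t(2) = 3/(3/7 + 2) = 21/17.
t(3) = 3/(21/17 + 2) = 51/55.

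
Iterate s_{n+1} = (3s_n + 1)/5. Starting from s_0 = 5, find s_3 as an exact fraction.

184/125

s_1 = (3·5 + 1)/5 = 16/5.
s_2 = (3·(16/5) + 1)/5 = 53/25.
s_3 = (3·(53/25) + 1)/5 = 184/125.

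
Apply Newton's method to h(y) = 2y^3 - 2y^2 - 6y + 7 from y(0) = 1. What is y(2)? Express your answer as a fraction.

37/26

h'(y) = 6y^2 - 4y - 6.
h(1) = 1, h'(1) = -4, so y(1) = 1 - 1/(-4) = 5/4.
h(5/4) = 9/32, h'(5/4) = -13/8, so y(2) = (5/4) - (9/32)/(-13/8) = 37/26.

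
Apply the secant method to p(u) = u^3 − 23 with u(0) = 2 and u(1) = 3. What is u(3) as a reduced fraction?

25793/9079

p(2) = −15, p(3) = 4. u(2) = 3 − 4·(3 − 2)/(4 − (−15)) = 53/19.
p(3) = 4, p(53/19) = −8880/6859. u(3) = (53/19) − (−8880/6859)·((53/19) − 3)/((−8880/6859) − 4) = 25793/9079.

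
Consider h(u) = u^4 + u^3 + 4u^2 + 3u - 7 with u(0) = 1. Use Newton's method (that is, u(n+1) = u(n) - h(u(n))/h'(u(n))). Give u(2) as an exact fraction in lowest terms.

h'(u) = 4u^3 + 3u^2 + 8u + 3.
h(1) = 2, h'(1) = 18, so u(1) = 1 - 2/18 = 8/9.
h(8/9) = 1009/6561, h'(8/9) = 11147/729, so u(2) = (8/9) - (1009/6561)/(11147/729) = 29389/33441.

29389/33441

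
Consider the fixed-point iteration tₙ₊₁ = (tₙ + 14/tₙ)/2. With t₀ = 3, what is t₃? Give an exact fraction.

t₁ = (3 + 14/3)/2 = 23/6.
t₂ = (23/6 + 14/(23/6))/2 = 1033/276.
t₃ = (1033/276 + 14/(1033/276))/2 = 2133553/570216.

2133553/570216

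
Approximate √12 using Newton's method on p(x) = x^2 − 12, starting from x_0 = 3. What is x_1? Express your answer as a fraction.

7/2

p'(x) = 2x.
p(3) = −3, p'(3) = 6, so x_1 = 3 − (−3)/6 = 7/2.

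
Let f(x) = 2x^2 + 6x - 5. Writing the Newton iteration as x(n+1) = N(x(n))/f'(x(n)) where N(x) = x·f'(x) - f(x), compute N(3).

f'(x) = 4x + 6.
N(x) = x·f'(x) - f(x) = x·(4x + 6) - (2x^2 + 6x - 5) = 2x^2 + 5.
N(3) = 23.

23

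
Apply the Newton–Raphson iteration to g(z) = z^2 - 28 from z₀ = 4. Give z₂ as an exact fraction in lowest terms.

g'(z) = 2z.
g(4) = -12, g'(4) = 8, so z₁ = 4 - (-12)/8 = 11/2.
g(11/2) = 9/4, g'(11/2) = 11, so z₂ = (11/2) - (9/4)/11 = 233/44.

233/44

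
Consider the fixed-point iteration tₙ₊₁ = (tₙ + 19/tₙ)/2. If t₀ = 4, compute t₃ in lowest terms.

11916881/2733920

t₁ = (4 + 19/4)/2 = 35/8.
t₂ = (35/8 + 19/(35/8))/2 = 2441/560.
t₃ = (2441/560 + 19/(2441/560))/2 = 11916881/2733920.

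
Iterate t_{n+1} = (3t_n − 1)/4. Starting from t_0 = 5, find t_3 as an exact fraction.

t_1 = (3·5 − 1)/4 = 7/2.
t_2 = (3·(7/2) − 1)/4 = 19/8.
t_3 = (3·(19/8) − 1)/4 = 49/32.

49/32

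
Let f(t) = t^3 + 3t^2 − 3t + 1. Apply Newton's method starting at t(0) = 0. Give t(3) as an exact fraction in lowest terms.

2023/3429

f'(t) = 3t^2 + 6t − 3.
f(0) = 1, f'(0) = −3, so t(1) = 0 − 1/(−3) = 1/3.
f(1/3) = 10/27, f'(1/3) = −2/3, so t(2) = (1/3) − (10/27)/(−2/3) = 8/9.
f(8/9) = 1025/729, f'(8/9) = 127/27, so t(3) = (8/9) − (1025/729)/(127/27) = 2023/3429.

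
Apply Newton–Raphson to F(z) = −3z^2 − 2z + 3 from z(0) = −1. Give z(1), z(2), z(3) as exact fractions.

z(1) = −3/2, z(2) = −39/28, z(3) = −6915/4984

F'(z) = −6z − 2.
F(−1) = 2, F'(−1) = 4, so z(1) = (−1) − 2/4 = −3/2.
F(−3/2) = −3/4, F'(−3/2) = 7, so z(2) = (−3/2) − (−3/4)/7 = −39/28.
F(−39/28) = −27/784, F'(−39/28) = 89/14, so z(3) = (−39/28) − (−27/784)/(89/14) = −6915/4984.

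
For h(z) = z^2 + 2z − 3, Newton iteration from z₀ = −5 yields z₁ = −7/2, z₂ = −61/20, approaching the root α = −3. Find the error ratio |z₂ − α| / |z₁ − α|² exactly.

z₁ − α = −7/2 − (−3) = −7/2 + 3 = −1/2, so |z₁ − α| = 1/2.
z₂ − α = −61/20 − (−3) = −61/20 + 3 = −1/20, so |z₂ − α| = 1/20.
|z₁ − α|² = 1/4.
Ratio = (1/20) / (1/4) = 1/5.

1/5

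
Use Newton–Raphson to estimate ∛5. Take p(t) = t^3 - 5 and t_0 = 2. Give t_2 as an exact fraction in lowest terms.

p'(t) = 3t^2.
p(2) = 3, p'(2) = 12, so t_1 = 2 - 3/12 = 7/4.
p(7/4) = 23/64, p'(7/4) = 147/16, so t_2 = (7/4) - (23/64)/(147/16) = 503/294.

503/294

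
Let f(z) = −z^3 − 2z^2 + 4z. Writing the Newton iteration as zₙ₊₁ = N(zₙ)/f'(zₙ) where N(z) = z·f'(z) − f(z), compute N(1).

−4

f'(z) = −3z^2 − 4z + 4.
N(z) = z·f'(z) − f(z) = z·(−3z^2 − 4z + 4) − (−z^3 − 2z^2 + 4z) = −2z^3 − 2z^2.
N(1) = −4.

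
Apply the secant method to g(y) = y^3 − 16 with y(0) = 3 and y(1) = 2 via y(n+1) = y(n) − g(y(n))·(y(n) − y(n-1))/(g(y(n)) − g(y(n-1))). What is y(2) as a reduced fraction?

46/19

g(3) = 11, g(2) = −8. y(2) = 2 − (−8)·(2 − 3)/((−8) − 11) = 46/19.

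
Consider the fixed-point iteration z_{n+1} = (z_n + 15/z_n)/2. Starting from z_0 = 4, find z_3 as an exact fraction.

7380481/1905632

z_1 = (4 + 15/4)/2 = 31/8.
z_2 = (31/8 + 15/(31/8))/2 = 1921/496.
z_3 = (1921/496 + 15/(1921/496))/2 = 7380481/1905632.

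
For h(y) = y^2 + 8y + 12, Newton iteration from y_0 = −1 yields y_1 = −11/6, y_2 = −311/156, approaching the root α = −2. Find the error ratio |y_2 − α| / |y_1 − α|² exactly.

y_1 − α = −11/6 − (−2) = −11/6 + 2 = 1/6, so |y_1 − α| = 1/6.
y_2 − α = −311/156 − (−2) = −311/156 + 2 = 1/156, so |y_2 − α| = 1/156.
|y_1 − α|² = 1/36.
Ratio = (1/156) / (1/36) = 3/13.

3/13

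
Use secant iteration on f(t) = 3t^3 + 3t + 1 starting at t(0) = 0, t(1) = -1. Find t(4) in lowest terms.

f(0) = 1, f(-1) = -5. t(2) = (-1) - (-5)·((-1) - 0)/((-5) - 1) = -1/6.
f(-1) = -5, f(-1/6) = 35/72. t(3) = (-1/6) - (35/72)·((-1/6) - (-1))/((35/72) - (-5)) = -19/79.
f(-1/6) = 35/72, f(-19/79) = 116725/493039. t(4) = (-19/79) - (116725/493039)·((-19/79) - (-1/6))/((116725/493039) - (35/72)) = -78559/252919.

-78559/252919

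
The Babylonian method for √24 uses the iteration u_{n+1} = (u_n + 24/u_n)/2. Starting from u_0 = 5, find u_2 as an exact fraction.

4801/980

u_1 = (5 + 24/5)/2 = 49/10.
u_2 = (49/10 + 24/(49/10))/2 = 4801/980.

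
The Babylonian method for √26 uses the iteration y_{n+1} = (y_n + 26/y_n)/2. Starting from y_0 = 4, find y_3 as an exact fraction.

y_1 = (4 + 26/4)/2 = 21/4.
y_2 = (21/4 + 26/(21/4))/2 = 857/168.
y_3 = (857/168 + 26/(857/168))/2 = 1468273/287952.

1468273/287952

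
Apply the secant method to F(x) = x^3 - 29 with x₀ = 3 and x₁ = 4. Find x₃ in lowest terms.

F(3) = -2, F(4) = 35. x₂ = 4 - 35·(4 - 3)/(35 - (-2)) = 113/37.
F(4) = 35, F(113/37) = -26040/50653. x₃ = (113/37) - (-26040/50653)·((113/37) - 4)/((-26040/50653) - 35) = 157673/51397.

157673/51397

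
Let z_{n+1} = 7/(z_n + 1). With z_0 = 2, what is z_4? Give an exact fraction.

217/101

z_1 = 7/(2 + 1) = 7/3.
z_2 = 7/(7/3 + 1) = 21/10.
z_3 = 7/(21/10 + 1) = 70/31.
z_4 = 7/(70/31 + 1) = 217/101.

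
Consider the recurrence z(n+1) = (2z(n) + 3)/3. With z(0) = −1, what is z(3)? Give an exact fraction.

49/27

z(1) = (2·(−1) + 3)/3 = 1/3.
z(2) = (2·(1/3) + 3)/3 = 11/9.
z(3) = (2·(11/9) + 3)/3 = 49/27.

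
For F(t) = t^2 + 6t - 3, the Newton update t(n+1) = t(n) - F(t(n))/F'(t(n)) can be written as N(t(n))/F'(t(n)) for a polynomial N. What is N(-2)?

F'(t) = 2t + 6.
N(t) = t·F'(t) - F(t) = t·(2t + 6) - (t^2 + 6t - 3) = t^2 + 3.
N(-2) = 7.

7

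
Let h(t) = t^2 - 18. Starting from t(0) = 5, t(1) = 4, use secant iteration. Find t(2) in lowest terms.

h(5) = 7, h(4) = -2. t(2) = 4 - (-2)·(4 - 5)/((-2) - 7) = 38/9.

38/9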